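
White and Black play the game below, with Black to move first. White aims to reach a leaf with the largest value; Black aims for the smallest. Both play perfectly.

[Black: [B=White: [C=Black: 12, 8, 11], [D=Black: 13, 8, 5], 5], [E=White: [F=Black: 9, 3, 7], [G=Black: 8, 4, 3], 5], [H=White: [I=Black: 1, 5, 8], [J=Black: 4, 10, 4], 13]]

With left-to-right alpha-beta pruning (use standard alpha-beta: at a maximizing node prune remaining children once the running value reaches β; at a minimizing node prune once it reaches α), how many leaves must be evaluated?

C [α=-∞,β=+∞]: v=8
D [α=8,β=+∞]: v=8 after child 2 ≤ α → α-cutoff, skip 1
B [α=-∞,β=+∞]: v=8
F [α=-∞,β=8]: v=3
G [α=3,β=8]: v=3
E [α=-∞,β=8]: v=5
I [α=-∞,β=5]: v=1
J [α=1,β=5]: v=4
H [α=-∞,β=5]: v=13
Root [α=-∞,β=+∞]: v=5
Leaves evaluated: 20 of 21.

20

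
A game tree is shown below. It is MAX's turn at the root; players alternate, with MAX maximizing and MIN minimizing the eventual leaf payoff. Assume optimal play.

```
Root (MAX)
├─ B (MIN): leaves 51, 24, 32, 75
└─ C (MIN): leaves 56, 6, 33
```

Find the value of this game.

24

B (MIN): min(51, 24, 32, 75) = 24
C (MIN): min(56, 6, 33) = 6
Root (MAX): max(24, 6) = 24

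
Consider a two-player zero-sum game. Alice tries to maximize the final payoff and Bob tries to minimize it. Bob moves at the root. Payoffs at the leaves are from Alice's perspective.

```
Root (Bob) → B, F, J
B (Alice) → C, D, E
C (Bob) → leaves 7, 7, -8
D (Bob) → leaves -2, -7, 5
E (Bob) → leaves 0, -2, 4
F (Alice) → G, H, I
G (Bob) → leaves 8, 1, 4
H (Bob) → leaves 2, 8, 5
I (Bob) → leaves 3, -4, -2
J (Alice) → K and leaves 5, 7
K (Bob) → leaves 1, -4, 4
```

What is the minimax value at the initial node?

C (Bob): min(7, 7, -8) = -8
D (Bob): min(-2, -7, 5) = -7
E (Bob): min(0, -2, 4) = -2
B (Alice): max(-8, -7, -2) = -2
G (Bob): min(8, 1, 4) = 1
H (Bob): min(2, 8, 5) = 2
I (Bob): min(3, -4, -2) = -4
F (Alice): max(1, 2, -4) = 2
K (Bob): min(1, -4, 4) = -4
J (Alice): max(-4, 5, 7) = 7
Root (Bob): min(-2, 2, 7) = -2

-2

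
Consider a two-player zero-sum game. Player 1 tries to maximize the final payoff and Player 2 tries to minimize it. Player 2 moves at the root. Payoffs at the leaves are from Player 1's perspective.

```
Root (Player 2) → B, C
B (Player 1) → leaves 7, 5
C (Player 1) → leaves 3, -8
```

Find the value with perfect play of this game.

B (Player 1): max(7, 5) = 7
C (Player 1): max(3, -8) = 3
Root (Player 2): min(7, 3) = 3

3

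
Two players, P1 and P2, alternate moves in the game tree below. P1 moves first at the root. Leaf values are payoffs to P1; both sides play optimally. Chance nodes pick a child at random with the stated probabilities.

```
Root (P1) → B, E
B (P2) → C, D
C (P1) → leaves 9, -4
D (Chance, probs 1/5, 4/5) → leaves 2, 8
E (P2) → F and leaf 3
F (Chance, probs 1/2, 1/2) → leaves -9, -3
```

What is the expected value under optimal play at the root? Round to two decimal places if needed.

C (P1): max(9, -4) = 9
D (Chance): 1/5·2 + 4/5·8 = 6.8
B (P2): min(9, 6.8) = 6.8
F (Chance): 1/2·-9 + 1/2·-3 = -6
E (P2): min(-6, 3) = -6
Root (P1): max(6.8, -6) = 6.8

6.8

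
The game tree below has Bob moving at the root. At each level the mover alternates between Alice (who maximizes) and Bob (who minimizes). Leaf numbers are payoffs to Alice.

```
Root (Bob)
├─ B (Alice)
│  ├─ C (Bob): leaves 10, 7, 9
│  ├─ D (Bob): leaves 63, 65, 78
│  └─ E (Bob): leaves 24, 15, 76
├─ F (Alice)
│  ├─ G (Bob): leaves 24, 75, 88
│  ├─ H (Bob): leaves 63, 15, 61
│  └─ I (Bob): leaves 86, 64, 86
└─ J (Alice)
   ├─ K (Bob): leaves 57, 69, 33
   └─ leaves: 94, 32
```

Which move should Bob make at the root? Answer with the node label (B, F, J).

C (Bob): min(10, 7, 9) = 7
D (Bob): min(63, 65, 78) = 63
E (Bob): min(24, 15, 76) = 15
B (Alice): max(7, 63, 15) = 63
G (Bob): min(24, 75, 88) = 24
H (Bob): min(63, 15, 61) = 15
I (Bob): min(86, 64, 86) = 64
F (Alice): max(24, 15, 64) = 64
K (Bob): min(57, 69, 33) = 33
J (Alice): max(33, 94, 32) = 94
Root (Bob): min(63, 64, 94) = 63
Bob picks the child with the lowest value: B (value 63).

B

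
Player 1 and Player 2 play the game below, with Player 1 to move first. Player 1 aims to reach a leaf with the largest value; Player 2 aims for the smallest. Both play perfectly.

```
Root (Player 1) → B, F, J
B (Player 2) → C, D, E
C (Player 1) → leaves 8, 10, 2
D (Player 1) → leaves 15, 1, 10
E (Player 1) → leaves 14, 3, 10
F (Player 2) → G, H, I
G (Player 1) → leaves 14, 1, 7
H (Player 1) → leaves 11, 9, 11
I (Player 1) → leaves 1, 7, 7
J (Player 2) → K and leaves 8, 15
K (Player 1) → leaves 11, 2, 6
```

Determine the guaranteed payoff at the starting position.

10

C (Player 1): max(8, 10, 2) = 10
D (Player 1): max(15, 1, 10) = 15
E (Player 1): max(14, 3, 10) = 14
B (Player 2): min(10, 15, 14) = 10
G (Player 1): max(14, 1, 7) = 14
H (Player 1): max(11, 9, 11) = 11
I (Player 1): max(1, 7, 7) = 7
F (Player 2): min(14, 11, 7) = 7
K (Player 1): max(11, 2, 6) = 11
J (Player 2): min(11, 8, 15) = 8
Root (Player 1): max(10, 7, 8) = 10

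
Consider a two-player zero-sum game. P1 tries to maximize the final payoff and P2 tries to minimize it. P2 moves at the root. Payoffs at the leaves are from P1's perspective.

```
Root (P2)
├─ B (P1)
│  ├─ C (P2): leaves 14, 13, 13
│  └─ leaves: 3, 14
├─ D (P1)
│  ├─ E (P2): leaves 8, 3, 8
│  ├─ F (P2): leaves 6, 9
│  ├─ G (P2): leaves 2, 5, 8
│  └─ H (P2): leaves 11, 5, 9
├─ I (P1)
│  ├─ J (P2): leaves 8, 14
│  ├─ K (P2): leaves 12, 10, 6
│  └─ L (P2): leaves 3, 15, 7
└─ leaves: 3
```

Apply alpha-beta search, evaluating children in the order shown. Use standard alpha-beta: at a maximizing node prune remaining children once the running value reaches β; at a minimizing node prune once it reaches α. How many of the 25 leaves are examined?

C [α=-∞,β=+∞]: v=13
B [α=-∞,β=+∞]: v=14
E [α=-∞,β=14]: v=3
F [α=3,β=14]: v=6
G [α=6,β=14]: v=2 after child 1 ≤ α → α-cutoff, skip 2
H [α=6,β=14]: v=5 after child 2 ≤ α → α-cutoff, skip 1
D [α=-∞,β=14]: v=6
J [α=-∞,β=6]: v=8
I [α=-∞,β=6]: v=8 after child 1 ≥ β → β-cutoff, skip 2
Root [α=-∞,β=+∞]: v=3
Leaves evaluated: 16 of 25.

16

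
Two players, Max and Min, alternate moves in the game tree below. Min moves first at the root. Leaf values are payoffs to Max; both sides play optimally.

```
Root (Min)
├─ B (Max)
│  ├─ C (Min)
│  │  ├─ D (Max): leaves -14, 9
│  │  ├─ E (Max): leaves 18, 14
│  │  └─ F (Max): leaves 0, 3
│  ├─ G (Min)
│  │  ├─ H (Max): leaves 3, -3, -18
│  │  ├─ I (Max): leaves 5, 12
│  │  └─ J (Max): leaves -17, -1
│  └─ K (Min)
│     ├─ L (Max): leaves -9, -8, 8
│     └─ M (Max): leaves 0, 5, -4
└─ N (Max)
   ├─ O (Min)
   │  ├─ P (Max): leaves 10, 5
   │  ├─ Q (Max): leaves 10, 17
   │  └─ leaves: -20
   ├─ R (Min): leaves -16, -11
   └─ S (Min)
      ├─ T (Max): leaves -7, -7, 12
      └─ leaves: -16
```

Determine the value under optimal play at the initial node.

-16

D (Max): max(-14, 9) = 9
E (Max): max(18, 14) = 18
F (Max): max(0, 3) = 3
C (Min): min(9, 18, 3) = 3
H (Max): max(3, -3, -18) = 3
I (Max): max(5, 12) = 12
J (Max): max(-17, -1) = -1
G (Min): min(3, 12, -1) = -1
L (Max): max(-9, -8, 8) = 8
M (Max): max(0, 5, -4) = 5
K (Min): min(8, 5) = 5
B (Max): max(3, -1, 5) = 5
P (Max): max(10, 5) = 10
Q (Max): max(10, 17) = 17
O (Min): min(10, 17, -20) = -20
R (Min): min(-16, -11) = -16
T (Max): max(-7, -7, 12) = 12
S (Min): min(12, -16) = -16
N (Max): max(-20, -16, -16) = -16
Root (Min): min(5, -16) = -16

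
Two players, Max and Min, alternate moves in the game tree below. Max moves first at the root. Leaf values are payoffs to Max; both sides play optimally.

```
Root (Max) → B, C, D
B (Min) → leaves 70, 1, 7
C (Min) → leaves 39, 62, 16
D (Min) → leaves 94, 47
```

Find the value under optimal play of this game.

B (Min): min(70, 1, 7) = 1
C (Min): min(39, 62, 16) = 16
D (Min): min(94, 47) = 47
Root (Max): max(1, 16, 47) = 47

47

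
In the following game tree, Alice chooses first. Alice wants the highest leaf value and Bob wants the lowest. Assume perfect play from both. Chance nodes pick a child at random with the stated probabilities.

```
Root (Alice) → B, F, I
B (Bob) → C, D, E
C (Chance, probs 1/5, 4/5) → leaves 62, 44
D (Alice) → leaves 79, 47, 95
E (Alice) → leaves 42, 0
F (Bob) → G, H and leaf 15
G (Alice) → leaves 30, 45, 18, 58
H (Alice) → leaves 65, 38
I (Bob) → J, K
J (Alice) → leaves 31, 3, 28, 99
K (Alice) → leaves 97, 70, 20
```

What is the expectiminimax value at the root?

97

C (Chance): 1/5·62 + 4/5·44 = 47.6
D (Alice): max(79, 47, 95) = 95
E (Alice): max(42, 0) = 42
B (Bob): min(47.6, 95, 42) = 42
G (Alice): max(30, 45, 18, 58) = 58
H (Alice): max(65, 38) = 65
F (Bob): min(58, 65, 15) = 15
J (Alice): max(31, 3, 28, 99) = 99
K (Alice): max(97, 70, 20) = 97
I (Bob): min(99, 97) = 97
Root (Alice): max(42, 15, 97) = 97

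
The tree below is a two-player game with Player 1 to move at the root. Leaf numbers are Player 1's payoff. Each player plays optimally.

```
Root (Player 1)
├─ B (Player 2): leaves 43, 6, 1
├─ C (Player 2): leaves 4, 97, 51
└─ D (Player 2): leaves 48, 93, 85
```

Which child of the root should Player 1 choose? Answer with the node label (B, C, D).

B (Player 2): min(43, 6, 1) = 1
C (Player 2): min(4, 97, 51) = 4
D (Player 2): min(48, 93, 85) = 48
Root (Player 1): max(1, 4, 48) = 48
Player 1 picks the child with the highest value: D (value 48).

D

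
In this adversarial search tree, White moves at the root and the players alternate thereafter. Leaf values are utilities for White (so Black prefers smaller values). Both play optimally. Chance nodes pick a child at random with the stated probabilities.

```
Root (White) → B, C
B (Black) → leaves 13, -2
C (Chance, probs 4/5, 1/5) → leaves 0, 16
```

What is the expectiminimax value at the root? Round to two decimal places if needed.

3.2

B (Black): min(13, -2) = -2
C (Chance): 4/5·0 + 1/5·16 = 3.2
Root (White): max(-2, 3.2) = 3.2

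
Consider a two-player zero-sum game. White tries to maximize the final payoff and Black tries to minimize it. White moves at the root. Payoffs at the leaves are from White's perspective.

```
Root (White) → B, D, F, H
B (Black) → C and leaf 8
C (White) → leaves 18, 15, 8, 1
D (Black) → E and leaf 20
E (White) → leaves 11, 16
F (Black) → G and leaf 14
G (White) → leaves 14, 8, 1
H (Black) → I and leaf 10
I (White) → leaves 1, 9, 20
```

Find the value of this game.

C (White): max(18, 15, 8, 1) = 18
B (Black): min(18, 8) = 8
E (White): max(11, 16) = 16
D (Black): min(16, 20) = 16
G (White): max(14, 8, 1) = 14
F (Black): min(14, 14) = 14
I (White): max(1, 9, 20) = 20
H (Black): min(20, 10) = 10
Root (White): max(8, 16, 14, 10) = 16

16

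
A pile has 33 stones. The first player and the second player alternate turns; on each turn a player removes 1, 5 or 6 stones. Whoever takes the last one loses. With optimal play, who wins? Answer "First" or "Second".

First

Positions where the player to move wins (W) vs loses (L):
i:   0  1  2  3  4  5  6  7  8  9 10 11 12 13 14 15 16 17 18 19 20 21 22 23 24 25 26 27 28 29 30 31 32 33
     W  L  W  L  W  L  W  W  W  W  W  W  L  W  L  W  L  W  W  W  W  W  W  L  W  L  W  L  W  W  W  W  W  W
Position 33 is W, so the first player wins.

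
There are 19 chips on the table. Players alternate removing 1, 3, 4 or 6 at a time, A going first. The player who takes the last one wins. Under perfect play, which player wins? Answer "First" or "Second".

First

W/L table (W = player to move can force a win):
i:   0  1  2  3  4  5  6  7  8  9 10 11 12 13 14 15 16 17 18 19
     L  W  L  W  W  W  W  L  W  L  W  W  W  W  L  W  L  W  W  W
Position 19 is W, so the first player wins.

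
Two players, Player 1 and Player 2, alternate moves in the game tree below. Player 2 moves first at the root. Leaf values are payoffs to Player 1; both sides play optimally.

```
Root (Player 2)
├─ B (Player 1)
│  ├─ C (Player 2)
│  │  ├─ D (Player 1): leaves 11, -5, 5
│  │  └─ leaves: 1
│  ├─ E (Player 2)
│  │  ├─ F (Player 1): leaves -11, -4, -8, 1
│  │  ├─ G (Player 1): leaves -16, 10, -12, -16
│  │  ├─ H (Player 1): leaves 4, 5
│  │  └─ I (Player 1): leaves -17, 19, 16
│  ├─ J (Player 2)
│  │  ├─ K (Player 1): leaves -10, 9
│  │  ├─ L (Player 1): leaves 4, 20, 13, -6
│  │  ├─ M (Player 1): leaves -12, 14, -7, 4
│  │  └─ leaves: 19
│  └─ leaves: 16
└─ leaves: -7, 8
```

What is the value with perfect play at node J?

K: max(-10, 9) = 9
L: max(4, 20, 13, -6) = 20
M: max(-12, 14, -7, 4) = 14
J: min(9, 20, 14, 19) = 9

9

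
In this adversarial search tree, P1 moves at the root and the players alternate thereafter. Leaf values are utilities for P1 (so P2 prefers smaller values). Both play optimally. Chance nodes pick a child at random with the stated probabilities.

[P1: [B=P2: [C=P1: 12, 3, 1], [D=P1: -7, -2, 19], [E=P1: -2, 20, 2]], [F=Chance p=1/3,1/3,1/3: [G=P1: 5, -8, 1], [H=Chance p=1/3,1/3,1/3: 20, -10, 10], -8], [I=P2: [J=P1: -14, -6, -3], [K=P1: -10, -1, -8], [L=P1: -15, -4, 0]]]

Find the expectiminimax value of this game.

C (P1): max(12, 3, 1) = 12
D (P1): max(-7, -2, 19) = 19
E (P1): max(-2, 20, 2) = 20
B (P2): min(12, 19, 20) = 12
G (P1): max(5, -8, 1) = 5
H (Chance): 1/3·20 + 1/3·-10 + 1/3·10 = 6.67
F (Chance): 1/3·5 + 1/3·6.67 + 1/3·-8 = 1.22
J (P1): max(-14, -6, -3) = -3
K (P1): max(-10, -1, -8) = -1
L (P1): max(-15, -4, 0) = 0
I (P2): min(-3, -1, 0) = -3
Root (P1): max(12, 1.22, -3) = 12

12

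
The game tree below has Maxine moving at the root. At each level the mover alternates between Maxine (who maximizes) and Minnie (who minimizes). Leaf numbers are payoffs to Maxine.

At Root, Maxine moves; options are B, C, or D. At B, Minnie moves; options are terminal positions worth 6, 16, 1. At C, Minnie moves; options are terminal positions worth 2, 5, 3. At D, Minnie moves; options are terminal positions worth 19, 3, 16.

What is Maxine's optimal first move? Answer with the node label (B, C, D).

B (Minnie): min(6, 16, 1) = 1
C (Minnie): min(2, 5, 3) = 2
D (Minnie): min(19, 3, 16) = 3
Root (Maxine): max(1, 2, 3) = 3
Maxine picks the child with the highest value: D (value 3).

D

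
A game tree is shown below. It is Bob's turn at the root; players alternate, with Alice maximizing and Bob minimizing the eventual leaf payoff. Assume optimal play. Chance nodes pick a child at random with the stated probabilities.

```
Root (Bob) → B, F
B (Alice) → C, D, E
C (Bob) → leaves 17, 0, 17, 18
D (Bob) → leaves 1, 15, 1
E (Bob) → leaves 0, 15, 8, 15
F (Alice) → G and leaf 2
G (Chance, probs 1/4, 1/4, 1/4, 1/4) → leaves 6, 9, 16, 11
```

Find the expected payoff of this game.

1

C (Bob): min(17, 0, 17, 18) = 0
D (Bob): min(1, 15, 1) = 1
E (Bob): min(0, 15, 8, 15) = 0
B (Alice): max(0, 1, 0) = 1
G (Chance): 1/4·6 + 1/4·9 + 1/4·16 + 1/4·11 = 10.5
F (Alice): max(10.5, 2) = 10.5
Root (Bob): min(1, 10.5) = 1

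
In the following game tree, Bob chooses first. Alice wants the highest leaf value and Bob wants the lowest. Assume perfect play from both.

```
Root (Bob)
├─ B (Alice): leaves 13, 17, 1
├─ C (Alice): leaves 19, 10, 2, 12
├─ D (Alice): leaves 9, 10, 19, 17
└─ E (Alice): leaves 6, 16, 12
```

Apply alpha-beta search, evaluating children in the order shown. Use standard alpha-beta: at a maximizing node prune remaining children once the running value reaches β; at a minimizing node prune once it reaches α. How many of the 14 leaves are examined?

10

B [α=-∞,β=+∞]: v=17
C [α=-∞,β=17]: v=19 after child 1 ≥ β → β-cutoff, skip 3
D [α=-∞,β=17]: v=19 after child 3 ≥ β → β-cutoff, skip 1
E [α=-∞,β=17]: v=16
Root [α=-∞,β=+∞]: v=16
Leaves evaluated: 10 of 14.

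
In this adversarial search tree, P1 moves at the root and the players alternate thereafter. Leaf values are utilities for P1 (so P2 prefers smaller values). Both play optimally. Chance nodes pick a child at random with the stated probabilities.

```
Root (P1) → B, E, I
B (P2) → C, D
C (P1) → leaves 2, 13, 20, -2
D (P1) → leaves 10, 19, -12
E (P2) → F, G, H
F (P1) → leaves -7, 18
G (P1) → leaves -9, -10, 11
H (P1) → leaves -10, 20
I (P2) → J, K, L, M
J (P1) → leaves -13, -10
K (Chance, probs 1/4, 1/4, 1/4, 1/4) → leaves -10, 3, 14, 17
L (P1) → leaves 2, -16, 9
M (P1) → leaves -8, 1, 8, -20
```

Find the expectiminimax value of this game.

C (P1): max(2, 13, 20, -2) = 20
D (P1): max(10, 19, -12) = 19
B (P2): min(20, 19) = 19
F (P1): max(-7, 18) = 18
G (P1): max(-9, -10, 11) = 11
H (P1): max(-10, 20) = 20
E (P2): min(18, 11, 20) = 11
J (P1): max(-13, -10) = -10
K (Chance): 1/4·-10 + 1/4·3 + 1/4·14 + 1/4·17 = 6
L (P1): max(2, -16, 9) = 9
M (P1): max(-8, 1, 8, -20) = 8
I (P2): min(-10, 6, 9, 8) = -10
Root (P1): max(19, 11, -10) = 19

19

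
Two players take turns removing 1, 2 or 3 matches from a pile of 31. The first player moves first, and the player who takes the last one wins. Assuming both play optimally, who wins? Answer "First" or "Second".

Mark each pile size as W (mover wins) or L (mover loses):
i:   0  1  2  3  4  5  6  7  8  9 10 11 12 13 14 15 16 17 18 19 20 21 22 23 24 25 26 27 28 29 30 31
     L  W  W  W  L  W  W  W  L  W  W  W  L  W  W  W  L  W  W  W  L  W  W  W  L  W  W  W  L  W  W  W
Position 31 is W, so the first player wins.

First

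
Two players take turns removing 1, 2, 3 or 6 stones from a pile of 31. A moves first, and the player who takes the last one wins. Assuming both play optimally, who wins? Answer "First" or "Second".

W/L table (W = player to move can force a win):
i:   0  1  2  3  4  5  6  7  8  9 10 11 12 13 14 15 16 17 18 19 20 21 22 23 24 25 26 27 28 29 30 31
     L  W  W  W  L  W  W  W  L  W  W  W  L  W  W  W  L  W  W  W  L  W  W  W  L  W  W  W  L  W  W  W
Position 31 is W, so the first player wins.

First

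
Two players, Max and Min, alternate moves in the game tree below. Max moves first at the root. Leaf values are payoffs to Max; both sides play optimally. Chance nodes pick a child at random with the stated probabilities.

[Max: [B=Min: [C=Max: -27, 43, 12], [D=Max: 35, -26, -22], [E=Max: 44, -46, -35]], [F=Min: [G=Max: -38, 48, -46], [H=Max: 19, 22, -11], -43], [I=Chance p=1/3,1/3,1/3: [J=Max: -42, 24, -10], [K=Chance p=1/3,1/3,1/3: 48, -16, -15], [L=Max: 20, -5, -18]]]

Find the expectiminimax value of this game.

C (Max): max(-27, 43, 12) = 43
D (Max): max(35, -26, -22) = 35
E (Max): max(44, -46, -35) = 44
B (Min): min(43, 35, 44) = 35
G (Max): max(-38, 48, -46) = 48
H (Max): max(19, 22, -11) = 22
F (Min): min(48, 22, -43) = -43
J (Max): max(-42, 24, -10) = 24
K (Chance): 1/3·48 + 1/3·-16 + 1/3·-15 = 5.67
L (Max): max(20, -5, -18) = 20
I (Chance): 1/3·24 + 1/3·5.67 + 1/3·20 = 16.56
Root (Max): max(35, -43, 16.56) = 35

35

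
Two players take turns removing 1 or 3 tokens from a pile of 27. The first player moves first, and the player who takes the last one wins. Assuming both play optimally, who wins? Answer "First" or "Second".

Compute winning (W) and losing (L) positions by backward induction:
i:   0  1  2  3  4  5  6  7  8  9 10 11 12 13 14 15 16 17 18 19 20 21 22 23 24 25 26 27
     L  W  L  W  L  W  L  W  L  W  L  W  L  W  L  W  L  W  L  W  L  W  L  W  L  W  L  W
Position 27 is W, so the first player wins.

First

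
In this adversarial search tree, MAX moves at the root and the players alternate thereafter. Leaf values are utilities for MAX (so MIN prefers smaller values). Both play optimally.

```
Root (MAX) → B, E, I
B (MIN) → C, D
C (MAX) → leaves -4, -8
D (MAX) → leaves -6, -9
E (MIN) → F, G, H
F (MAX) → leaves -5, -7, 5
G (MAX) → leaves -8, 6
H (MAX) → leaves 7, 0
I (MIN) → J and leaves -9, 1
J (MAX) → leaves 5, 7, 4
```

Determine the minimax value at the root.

C (MAX): max(-4, -8) = -4
D (MAX): max(-6, -9) = -6
B (MIN): min(-4, -6) = -6
F (MAX): max(-5, -7, 5) = 5
G (MAX): max(-8, 6) = 6
H (MAX): max(7, 0) = 7
E (MIN): min(5, 6, 7) = 5
J (MAX): max(5, 7, 4) = 7
I (MIN): min(7, -9, 1) = -9
Root (MAX): max(-6, 5, -9) = 5

5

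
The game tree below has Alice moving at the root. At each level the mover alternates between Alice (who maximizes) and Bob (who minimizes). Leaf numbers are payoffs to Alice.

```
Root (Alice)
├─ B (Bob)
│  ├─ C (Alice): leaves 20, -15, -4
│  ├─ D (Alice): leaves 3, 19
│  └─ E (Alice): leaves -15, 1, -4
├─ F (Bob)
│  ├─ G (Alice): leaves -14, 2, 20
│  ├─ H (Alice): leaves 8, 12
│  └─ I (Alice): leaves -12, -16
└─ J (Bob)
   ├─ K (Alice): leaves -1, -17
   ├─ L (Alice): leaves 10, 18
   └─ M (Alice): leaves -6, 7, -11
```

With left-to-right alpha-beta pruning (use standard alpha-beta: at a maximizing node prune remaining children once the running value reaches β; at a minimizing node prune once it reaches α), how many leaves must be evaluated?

17

C [α=-∞,β=+∞]: v=20
D [α=-∞,β=20]: v=19
E [α=-∞,β=19]: v=1
B [α=-∞,β=+∞]: v=1
G [α=1,β=+∞]: v=20
H [α=1,β=20]: v=12
I [α=1,β=12]: v=-12
F [α=1,β=+∞]: v=-12
K [α=1,β=+∞]: v=-1
J [α=1,β=+∞]: v=-1 after child 1 ≤ α → α-cutoff, skip 2
Root [α=-∞,β=+∞]: v=1
Leaves evaluated: 17 of 22.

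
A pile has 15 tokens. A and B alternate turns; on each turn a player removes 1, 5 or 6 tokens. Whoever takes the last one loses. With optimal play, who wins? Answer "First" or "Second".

First

Compute winning (W) and losing (L) positions by backward induction:
i:   0  1  2  3  4  5  6  7  8  9 10 11 12 13 14 15
     W  L  W  L  W  L  W  W  W  W  W  W  L  W  L  W
Position 15 is W, so the first player wins.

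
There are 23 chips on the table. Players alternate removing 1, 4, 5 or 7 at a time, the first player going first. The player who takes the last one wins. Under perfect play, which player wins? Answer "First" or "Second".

First

Mark each pile size as W (mover wins) or L (mover loses):
i:   0  1  2  3  4  5  6  7  8  9 10 11 12 13 14 15 16 17 18 19 20 21 22 23
     L  W  L  W  W  W  W  W  L  W  L  W  W  W  W  W  L  W  L  W  W  W  W  W
Position 23 is W, so the first player wins.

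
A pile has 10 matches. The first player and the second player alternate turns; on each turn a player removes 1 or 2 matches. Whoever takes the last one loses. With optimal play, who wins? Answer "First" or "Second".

i:   0  1  2  3  4  5  6  7  8  9 10
     W  L  W  W  L  W  W  L  W  W  L
Position 10 is L, so the second player wins.

Second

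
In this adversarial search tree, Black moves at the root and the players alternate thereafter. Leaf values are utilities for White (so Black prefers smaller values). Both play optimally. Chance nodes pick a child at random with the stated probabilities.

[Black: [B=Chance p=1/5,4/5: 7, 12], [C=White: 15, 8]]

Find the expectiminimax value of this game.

11

B (Chance): 1/5·7 + 4/5·12 = 11
C (White): max(15, 8) = 15
Root (Black): min(11, 15) = 11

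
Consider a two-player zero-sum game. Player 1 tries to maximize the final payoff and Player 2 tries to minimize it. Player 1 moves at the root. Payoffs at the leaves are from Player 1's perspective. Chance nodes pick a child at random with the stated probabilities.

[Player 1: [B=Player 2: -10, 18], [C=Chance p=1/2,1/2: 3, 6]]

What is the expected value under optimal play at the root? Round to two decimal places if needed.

B (Player 2): min(-10, 18) = -10
C (Chance): 1/2·3 + 1/2·6 = 4.5
Root (Player 1): max(-10, 4.5) = 4.5

4.5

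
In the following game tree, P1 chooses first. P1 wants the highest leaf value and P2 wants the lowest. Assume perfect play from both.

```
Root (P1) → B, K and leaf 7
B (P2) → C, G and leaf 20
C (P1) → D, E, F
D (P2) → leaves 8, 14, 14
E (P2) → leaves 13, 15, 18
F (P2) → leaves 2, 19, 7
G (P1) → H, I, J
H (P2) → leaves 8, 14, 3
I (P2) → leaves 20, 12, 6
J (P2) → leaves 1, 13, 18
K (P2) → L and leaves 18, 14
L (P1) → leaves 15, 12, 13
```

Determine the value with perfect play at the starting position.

14

D (P2): min(8, 14, 14) = 8
E (P2): min(13, 15, 18) = 13
F (P2): min(2, 19, 7) = 2
C (P1): max(8, 13, 2) = 13
H (P2): min(8, 14, 3) = 3
I (P2): min(20, 12, 6) = 6
J (P2): min(1, 13, 18) = 1
G (P1): max(3, 6, 1) = 6
B (P2): min(13, 6, 20) = 6
L (P1): max(15, 12, 13) = 15
K (P2): min(15, 18, 14) = 14
Root (P1): max(6, 14, 7) = 14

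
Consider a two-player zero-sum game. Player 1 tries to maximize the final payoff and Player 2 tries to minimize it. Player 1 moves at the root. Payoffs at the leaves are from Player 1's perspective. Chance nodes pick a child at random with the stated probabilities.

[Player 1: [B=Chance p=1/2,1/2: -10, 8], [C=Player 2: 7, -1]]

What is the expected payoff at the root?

B (Chance): 1/2·-10 + 1/2·8 = -1
C (Player 2): min(7, -1) = -1
Root (Player 1): max(-1, -1) = -1

-1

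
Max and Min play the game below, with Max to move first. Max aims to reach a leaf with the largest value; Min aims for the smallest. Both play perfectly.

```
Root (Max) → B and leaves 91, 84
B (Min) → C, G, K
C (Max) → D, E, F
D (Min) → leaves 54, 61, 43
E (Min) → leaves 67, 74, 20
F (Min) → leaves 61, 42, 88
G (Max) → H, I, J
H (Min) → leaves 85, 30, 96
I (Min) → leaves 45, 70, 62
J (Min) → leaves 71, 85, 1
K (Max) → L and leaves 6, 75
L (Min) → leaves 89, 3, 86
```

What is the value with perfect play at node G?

45

H: min(85, 30, 96) = 30
I: min(45, 70, 62) = 45
J: min(71, 85, 1) = 1
G: max(30, 45, 1) = 45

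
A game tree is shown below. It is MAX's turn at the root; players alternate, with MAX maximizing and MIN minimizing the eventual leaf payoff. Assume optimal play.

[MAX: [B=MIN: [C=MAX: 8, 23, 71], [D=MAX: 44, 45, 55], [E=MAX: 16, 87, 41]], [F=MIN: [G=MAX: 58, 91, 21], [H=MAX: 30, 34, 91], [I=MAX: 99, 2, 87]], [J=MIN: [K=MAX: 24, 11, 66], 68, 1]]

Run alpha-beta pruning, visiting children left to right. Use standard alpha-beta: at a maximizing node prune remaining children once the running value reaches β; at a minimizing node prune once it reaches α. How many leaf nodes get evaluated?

18

C [α=-∞,β=+∞]: v=71
D [α=-∞,β=71]: v=55
E [α=-∞,β=55]: v=87 after child 2 ≥ β → β-cutoff, skip 1
B [α=-∞,β=+∞]: v=55
G [α=55,β=+∞]: v=91
H [α=55,β=91]: v=91
I [α=55,β=91]: v=99 after child 1 ≥ β → β-cutoff, skip 2
F [α=55,β=+∞]: v=91
K [α=91,β=+∞]: v=66
J [α=91,β=+∞]: v=66 after child 1 ≤ α → α-cutoff, skip 2
Root [α=-∞,β=+∞]: v=91
Leaves evaluated: 18 of 23.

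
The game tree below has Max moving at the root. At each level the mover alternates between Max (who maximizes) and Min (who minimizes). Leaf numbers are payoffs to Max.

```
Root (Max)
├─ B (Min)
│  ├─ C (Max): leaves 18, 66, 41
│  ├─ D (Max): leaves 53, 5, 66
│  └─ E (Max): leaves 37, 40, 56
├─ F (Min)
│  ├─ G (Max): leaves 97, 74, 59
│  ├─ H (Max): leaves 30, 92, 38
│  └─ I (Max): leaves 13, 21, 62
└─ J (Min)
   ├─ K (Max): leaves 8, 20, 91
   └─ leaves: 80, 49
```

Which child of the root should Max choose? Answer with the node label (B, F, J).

C (Max): max(18, 66, 41) = 66
D (Max): max(53, 5, 66) = 66
E (Max): max(37, 40, 56) = 56
B (Min): min(66, 66, 56) = 56
G (Max): max(97, 74, 59) = 97
H (Max): max(30, 92, 38) = 92
I (Max): max(13, 21, 62) = 62
F (Min): min(97, 92, 62) = 62
K (Max): max(8, 20, 91) = 91
J (Min): min(91, 80, 49) = 49
Root (Max): max(56, 62, 49) = 62
Max picks the child with the highest value: F (value 62).

F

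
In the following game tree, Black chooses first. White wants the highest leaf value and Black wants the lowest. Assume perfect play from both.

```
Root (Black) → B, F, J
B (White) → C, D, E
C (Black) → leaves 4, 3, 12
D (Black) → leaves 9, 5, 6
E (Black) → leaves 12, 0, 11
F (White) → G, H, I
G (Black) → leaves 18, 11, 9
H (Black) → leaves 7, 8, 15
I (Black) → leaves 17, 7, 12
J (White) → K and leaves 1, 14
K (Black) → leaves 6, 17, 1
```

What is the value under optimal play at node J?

14

K: min(6, 17, 1) = 1
J: max(1, 1, 14) = 14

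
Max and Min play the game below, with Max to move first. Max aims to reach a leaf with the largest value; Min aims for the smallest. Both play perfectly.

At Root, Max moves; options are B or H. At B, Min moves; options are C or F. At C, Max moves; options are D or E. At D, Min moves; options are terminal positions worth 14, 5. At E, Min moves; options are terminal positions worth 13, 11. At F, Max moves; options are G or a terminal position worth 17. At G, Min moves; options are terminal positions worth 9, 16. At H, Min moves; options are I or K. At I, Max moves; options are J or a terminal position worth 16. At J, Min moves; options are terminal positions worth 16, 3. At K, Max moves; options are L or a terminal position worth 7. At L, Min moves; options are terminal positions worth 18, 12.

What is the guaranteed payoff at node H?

12

J: min(16, 3) = 3
I: max(3, 16) = 16
L: min(18, 12) = 12
K: max(12, 7) = 12
H: min(16, 12) = 12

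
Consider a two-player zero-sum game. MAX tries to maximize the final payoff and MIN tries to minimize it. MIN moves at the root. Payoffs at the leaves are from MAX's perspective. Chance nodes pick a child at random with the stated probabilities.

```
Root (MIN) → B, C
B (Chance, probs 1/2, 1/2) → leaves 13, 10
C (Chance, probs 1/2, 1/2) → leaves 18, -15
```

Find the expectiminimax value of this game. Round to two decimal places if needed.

1.5

B (Chance): 1/2·13 + 1/2·10 = 11.5
C (Chance): 1/2·18 + 1/2·-15 = 1.5
Root (MIN): min(11.5, 1.5) = 1.5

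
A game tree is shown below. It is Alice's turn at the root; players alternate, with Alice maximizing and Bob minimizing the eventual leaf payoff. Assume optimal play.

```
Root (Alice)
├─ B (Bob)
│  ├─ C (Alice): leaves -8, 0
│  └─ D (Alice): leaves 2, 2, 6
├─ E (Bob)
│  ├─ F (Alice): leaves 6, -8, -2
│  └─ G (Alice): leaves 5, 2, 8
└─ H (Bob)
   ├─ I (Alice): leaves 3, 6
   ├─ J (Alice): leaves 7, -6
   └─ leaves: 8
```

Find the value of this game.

6

C (Alice): max(-8, 0) = 0
D (Alice): max(2, 2, 6) = 6
B (Bob): min(0, 6) = 0
F (Alice): max(6, -8, -2) = 6
G (Alice): max(5, 2, 8) = 8
E (Bob): min(6, 8) = 6
I (Alice): max(3, 6) = 6
J (Alice): max(7, -6) = 7
H (Bob): min(6, 7, 8) = 6
Root (Alice): max(0, 6, 6) = 6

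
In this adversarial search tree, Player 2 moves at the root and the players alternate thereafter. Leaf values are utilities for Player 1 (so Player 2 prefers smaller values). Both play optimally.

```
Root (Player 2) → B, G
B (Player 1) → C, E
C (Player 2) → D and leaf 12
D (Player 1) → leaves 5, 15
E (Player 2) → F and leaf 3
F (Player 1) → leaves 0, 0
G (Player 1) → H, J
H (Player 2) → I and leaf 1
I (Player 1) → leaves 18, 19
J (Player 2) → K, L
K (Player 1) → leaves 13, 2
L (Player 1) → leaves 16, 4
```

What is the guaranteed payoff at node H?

1

I: max(18, 19) = 19
H: min(19, 1) = 1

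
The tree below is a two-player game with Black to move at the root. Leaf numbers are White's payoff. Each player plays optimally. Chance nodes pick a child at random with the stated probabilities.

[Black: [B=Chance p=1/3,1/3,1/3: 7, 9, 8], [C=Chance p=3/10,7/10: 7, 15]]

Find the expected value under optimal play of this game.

B (Chance): 1/3·7 + 1/3·9 + 1/3·8 = 8
C (Chance): 3/10·7 + 7/10·15 = 12.6
Root (Black): min(8, 12.6) = 8

8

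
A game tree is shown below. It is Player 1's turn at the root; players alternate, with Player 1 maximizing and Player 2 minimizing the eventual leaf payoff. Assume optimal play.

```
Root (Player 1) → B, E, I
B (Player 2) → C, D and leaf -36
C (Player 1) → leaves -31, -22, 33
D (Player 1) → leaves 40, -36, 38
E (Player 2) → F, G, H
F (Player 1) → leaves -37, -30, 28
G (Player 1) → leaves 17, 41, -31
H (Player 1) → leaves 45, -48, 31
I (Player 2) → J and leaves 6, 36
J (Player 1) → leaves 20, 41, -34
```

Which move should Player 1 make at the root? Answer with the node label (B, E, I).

E

C (Player 1): max(-31, -22, 33) = 33
D (Player 1): max(40, -36, 38) = 40
B (Player 2): min(33, 40, -36) = -36
F (Player 1): max(-37, -30, 28) = 28
G (Player 1): max(17, 41, -31) = 41
H (Player 1): max(45, -48, 31) = 45
E (Player 2): min(28, 41, 45) = 28
J (Player 1): max(20, 41, -34) = 41
I (Player 2): min(41, 6, 36) = 6
Root (Player 1): max(-36, 28, 6) = 28
Player 1 picks the child with the highest value: E (value 28).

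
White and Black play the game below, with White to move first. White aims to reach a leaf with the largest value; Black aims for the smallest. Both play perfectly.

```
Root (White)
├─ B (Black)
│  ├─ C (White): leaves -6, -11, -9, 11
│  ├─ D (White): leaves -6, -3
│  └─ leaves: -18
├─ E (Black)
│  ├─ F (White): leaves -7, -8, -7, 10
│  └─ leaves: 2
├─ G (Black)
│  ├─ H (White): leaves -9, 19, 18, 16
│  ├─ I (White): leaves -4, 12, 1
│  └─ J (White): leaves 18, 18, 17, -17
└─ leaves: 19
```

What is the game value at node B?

C: max(-6, -11, -9, 11) = 11
D: max(-6, -3) = -3
B: min(11, -3, -18) = -18

-18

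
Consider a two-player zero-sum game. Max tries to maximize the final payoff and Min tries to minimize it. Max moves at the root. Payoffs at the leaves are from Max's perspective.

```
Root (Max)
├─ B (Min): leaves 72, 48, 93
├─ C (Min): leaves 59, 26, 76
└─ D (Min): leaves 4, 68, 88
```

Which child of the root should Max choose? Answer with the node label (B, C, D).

B (Min): min(72, 48, 93) = 48
C (Min): min(59, 26, 76) = 26
D (Min): min(4, 68, 88) = 4
Root (Max): max(48, 26, 4) = 48
Max picks the child with the highest value: B (value 48).

B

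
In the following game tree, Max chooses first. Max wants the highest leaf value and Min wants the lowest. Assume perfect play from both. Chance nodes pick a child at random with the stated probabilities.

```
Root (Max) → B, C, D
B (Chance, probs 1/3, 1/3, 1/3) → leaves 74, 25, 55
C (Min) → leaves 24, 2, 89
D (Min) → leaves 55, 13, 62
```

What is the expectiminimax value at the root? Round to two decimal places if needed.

B (Chance): 1/3·74 + 1/3·25 + 1/3·55 = 51.33
C (Min): min(24, 2, 89) = 2
D (Min): min(55, 13, 62) = 13
Root (Max): max(51.33, 2, 13) = 51.33

51.33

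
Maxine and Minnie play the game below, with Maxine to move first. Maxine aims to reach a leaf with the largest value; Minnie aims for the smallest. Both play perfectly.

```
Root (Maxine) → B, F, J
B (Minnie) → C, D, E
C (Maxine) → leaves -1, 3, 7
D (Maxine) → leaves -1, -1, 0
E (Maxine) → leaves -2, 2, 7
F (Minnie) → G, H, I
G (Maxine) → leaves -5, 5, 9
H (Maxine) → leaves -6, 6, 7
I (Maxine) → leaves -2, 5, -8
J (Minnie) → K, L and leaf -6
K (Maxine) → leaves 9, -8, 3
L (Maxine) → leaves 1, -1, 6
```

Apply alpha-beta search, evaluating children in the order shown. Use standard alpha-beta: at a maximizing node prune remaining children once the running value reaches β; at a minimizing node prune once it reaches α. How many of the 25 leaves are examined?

24

C [α=-∞,β=+∞]: v=7
D [α=-∞,β=7]: v=0
E [α=-∞,β=0]: v=2 after child 2 ≥ β → β-cutoff, skip 1
B [α=-∞,β=+∞]: v=0
G [α=0,β=+∞]: v=9
H [α=0,β=9]: v=7
I [α=0,β=7]: v=5
F [α=0,β=+∞]: v=5
K [α=5,β=+∞]: v=9
L [α=5,β=9]: v=6
J [α=5,β=+∞]: v=-6
Root [α=-∞,β=+∞]: v=5
Leaves evaluated: 24 of 25.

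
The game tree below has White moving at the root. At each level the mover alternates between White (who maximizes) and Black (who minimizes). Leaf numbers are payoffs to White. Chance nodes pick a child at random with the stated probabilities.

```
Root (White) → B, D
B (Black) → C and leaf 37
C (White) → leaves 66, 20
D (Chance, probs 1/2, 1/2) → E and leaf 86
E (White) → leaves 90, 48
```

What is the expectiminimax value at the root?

88

C (White): max(66, 20) = 66
B (Black): min(66, 37) = 37
E (White): max(90, 48) = 90
D (Chance): 1/2·90 + 1/2·86 = 88
Root (White): max(37, 88) = 88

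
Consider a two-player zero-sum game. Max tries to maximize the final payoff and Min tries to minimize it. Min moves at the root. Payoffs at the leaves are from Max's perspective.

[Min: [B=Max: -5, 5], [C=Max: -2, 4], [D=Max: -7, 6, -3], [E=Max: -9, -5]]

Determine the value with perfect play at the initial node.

-5

B (Max): max(-5, 5) = 5
C (Max): max(-2, 4) = 4
D (Max): max(-7, 6, -3) = 6
E (Max): max(-9, -5) = -5
Root (Min): min(5, 4, 6, -5) = -5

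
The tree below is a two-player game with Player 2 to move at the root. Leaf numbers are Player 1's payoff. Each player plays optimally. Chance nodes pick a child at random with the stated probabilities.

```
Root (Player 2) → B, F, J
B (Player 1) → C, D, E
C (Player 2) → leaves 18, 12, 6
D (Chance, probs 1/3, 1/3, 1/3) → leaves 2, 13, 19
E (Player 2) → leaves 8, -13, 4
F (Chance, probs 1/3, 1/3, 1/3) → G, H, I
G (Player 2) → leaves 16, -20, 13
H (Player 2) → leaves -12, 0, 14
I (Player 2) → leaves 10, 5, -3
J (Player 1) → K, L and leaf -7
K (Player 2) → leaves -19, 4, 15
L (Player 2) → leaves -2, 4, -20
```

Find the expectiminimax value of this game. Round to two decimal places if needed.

C (Player 2): min(18, 12, 6) = 6
D (Chance): 1/3·2 + 1/3·13 + 1/3·19 = 11.33
E (Player 2): min(8, -13, 4) = -13
B (Player 1): max(6, 11.33, -13) = 11.33
G (Player 2): min(16, -20, 13) = -20
H (Player 2): min(-12, 0, 14) = -12
I (Player 2): min(10, 5, -3) = -3
F (Chance): 1/3·-20 + 1/3·-12 + 1/3·-3 = -11.67
K (Player 2): min(-19, 4, 15) = -19
L (Player 2): min(-2, 4, -20) = -20
J (Player 1): max(-19, -20, -7) = -7
Root (Player 2): min(11.33, -11.67, -7) = -11.67

-11.67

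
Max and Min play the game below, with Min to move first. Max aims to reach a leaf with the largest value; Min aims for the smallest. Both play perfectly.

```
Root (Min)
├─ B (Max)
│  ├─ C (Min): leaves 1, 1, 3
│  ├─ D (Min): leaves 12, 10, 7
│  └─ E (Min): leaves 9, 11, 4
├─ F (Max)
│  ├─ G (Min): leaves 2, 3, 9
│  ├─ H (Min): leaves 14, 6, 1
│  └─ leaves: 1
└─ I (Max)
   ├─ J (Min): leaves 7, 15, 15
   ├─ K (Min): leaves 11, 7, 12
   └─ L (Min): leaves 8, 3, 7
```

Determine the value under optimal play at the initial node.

C (Min): min(1, 1, 3) = 1
D (Min): min(12, 10, 7) = 7
E (Min): min(9, 11, 4) = 4
B (Max): max(1, 7, 4) = 7
G (Min): min(2, 3, 9) = 2
H (Min): min(14, 6, 1) = 1
F (Max): max(2, 1, 1) = 2
J (Min): min(7, 15, 15) = 7
K (Min): min(11, 7, 12) = 7
L (Min): min(8, 3, 7) = 3
I (Max): max(7, 7, 3) = 7
Root (Min): min(7, 2, 7) = 2

2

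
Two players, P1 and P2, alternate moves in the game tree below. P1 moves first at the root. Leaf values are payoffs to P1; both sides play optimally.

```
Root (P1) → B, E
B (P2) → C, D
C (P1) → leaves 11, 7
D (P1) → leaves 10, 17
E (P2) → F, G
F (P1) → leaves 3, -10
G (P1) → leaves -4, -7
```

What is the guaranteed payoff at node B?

C: max(11, 7) = 11
D: max(10, 17) = 17
B: min(11, 17) = 11

11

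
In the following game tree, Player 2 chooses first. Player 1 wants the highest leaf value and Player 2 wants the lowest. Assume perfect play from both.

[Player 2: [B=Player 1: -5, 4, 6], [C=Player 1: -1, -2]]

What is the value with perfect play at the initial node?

-1

B (Player 1): max(-5, 4, 6) = 6
C (Player 1): max(-1, -2) = -1
Root (Player 2): min(6, -1) = -1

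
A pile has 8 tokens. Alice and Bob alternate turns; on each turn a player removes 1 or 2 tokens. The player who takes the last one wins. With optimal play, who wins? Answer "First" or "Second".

Mark each pile size as W (mover wins) or L (mover loses):
i:   0  1  2  3  4  5  6  7  8
     L  W  W  L  W  W  L  W  W
Position 8 is W, so the first player wins.

First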